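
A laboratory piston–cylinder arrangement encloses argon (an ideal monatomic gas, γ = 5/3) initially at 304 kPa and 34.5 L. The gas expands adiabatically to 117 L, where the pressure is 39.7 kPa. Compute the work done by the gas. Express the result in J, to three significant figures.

Adiabatic: W = (P₁V₁ − P₂V₂)/(γ − 1) with γ = 5/3.
P₁V₁ = 10488 J, P₂V₂ = 4645 J.
W = (10488 − 4645) / 0.6667 = 8765 J.

W ≈ 8760 J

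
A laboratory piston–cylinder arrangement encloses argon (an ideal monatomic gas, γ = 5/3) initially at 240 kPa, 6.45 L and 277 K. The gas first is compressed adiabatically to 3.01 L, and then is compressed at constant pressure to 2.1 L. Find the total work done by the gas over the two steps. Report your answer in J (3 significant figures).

Step 1 (adiabatic): W = (P₁V₁ − P₂V₂)/(γ−1) = (1548 − 2573)/0.667 = -1537 J.
After step 1: P = 854.8 kPa, V = 3.01 L, T = 460.4 K.
Step 2 (isobaric): W = PΔV = (854.8 kPa)(2.1 − 3.01 L) = -777.9 J.
W_total = -1537 − 777.9 = -2315 J.

W_total ≈ -2320 J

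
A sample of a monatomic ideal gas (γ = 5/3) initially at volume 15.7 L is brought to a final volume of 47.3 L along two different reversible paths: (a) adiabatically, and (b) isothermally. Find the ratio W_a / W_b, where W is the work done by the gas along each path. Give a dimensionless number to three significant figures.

Path (a) adiabatic: W = P₁V₁(1 − (V₁/V₂)^(γ−1))/(γ−1) → W_a/(P₁V₁) = 0.7809.
Path (b) isothermal: W = P₁V₁ ln(V₂/V₁) → W_b/(P₁V₁) = 1.103.
W_a / W_b = 0.7809 / 1.103 = 0.7081.

W_a / W_b ≈ 0.708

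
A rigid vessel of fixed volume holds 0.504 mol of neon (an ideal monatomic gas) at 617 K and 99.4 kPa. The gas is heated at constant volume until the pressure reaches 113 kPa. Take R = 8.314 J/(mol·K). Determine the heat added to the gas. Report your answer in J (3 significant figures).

Q ≈ 531 J

Constant volume ⇒ W = 0, so Q = ΔU = nCᵥΔT with Cᵥ = 3R/2 = 12.47 J/(mol·K).
At constant V, T₂/T₁ = P₂/P₁ ⇒ ΔT = T₁(P₂/P₁ − 1) = 617·(113/99.4 − 1) = 84.42 K.
ΔU = (0.504)(12.47)(84.42) = 530.6 J.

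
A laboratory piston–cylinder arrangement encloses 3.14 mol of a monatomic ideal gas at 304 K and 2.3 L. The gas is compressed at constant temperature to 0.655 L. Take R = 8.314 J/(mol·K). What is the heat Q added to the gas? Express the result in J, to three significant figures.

Isothermal ⇒ ΔU = 0, so Q = W = nRT ln(V₂/V₁).
Q = (3.14)(8.314)(304) ln(0.655/2.3) = 7936 × -1.256 = -9968 J.

Q ≈ -9970 J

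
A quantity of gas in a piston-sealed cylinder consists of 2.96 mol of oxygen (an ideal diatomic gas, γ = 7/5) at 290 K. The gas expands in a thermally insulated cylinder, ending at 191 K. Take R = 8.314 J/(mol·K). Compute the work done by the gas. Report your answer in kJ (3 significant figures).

W ≈ 6.09 kJ

Adiabatic ⇒ Q = 0, so W_by = −ΔU = nCᵥ(T₁ − T₂).
Cᵥ = 5R/2 = 20.79 J/(mol·K).
W = (2.96)(20.79)(290 − 191) = 6091 J.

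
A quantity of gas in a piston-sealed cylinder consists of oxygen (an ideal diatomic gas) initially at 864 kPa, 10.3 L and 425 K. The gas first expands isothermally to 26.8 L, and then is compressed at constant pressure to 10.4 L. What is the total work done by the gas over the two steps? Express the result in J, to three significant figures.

W_total ≈ 3060 J

Step 1 (isothermal): W = P₁V₁ ln(V₂/V₁) = (8899) ln(26.8/10.3) = 8510 J.
After step 1: P = 332.1 kPa, V = 26.8 L, T = 425 K.
Step 2 (isobaric): W = PΔV = (332.1 kPa)(10.4 − 26.8 L) = -5446 J.
W_total = 8510 − 5446 = 3064 J.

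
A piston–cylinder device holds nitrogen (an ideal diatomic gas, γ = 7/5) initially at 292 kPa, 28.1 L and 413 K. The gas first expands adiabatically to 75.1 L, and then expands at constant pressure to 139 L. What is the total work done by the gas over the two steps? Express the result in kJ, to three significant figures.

Step 1 (adiabatic): W = (P₁V₁ − P₂V₂)/(γ−1) = (8205 − 5538)/0.4 = 6669 J.
After step 1: P = 73.74 kPa, V = 75.1 L, T = 278.7 K.
Step 2 (isobaric): W = PΔV = (73.74 kPa)(139 − 75.1 L) = 4712 J.
W_total = 6669 + 4712 = 11381 J.

W_total ≈ 11.4 kJ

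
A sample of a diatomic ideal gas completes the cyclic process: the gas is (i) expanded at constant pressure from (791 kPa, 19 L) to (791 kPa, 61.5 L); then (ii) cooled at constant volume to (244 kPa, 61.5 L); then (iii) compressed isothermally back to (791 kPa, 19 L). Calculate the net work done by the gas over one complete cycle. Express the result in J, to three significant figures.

W_net ≈ 16000 J

Leg (i): W = PΔV = (791)(61.5 − 19) = 33618 J.
Leg (ii): W = 0.
Leg (iii): W = PᵢVᵢ ln(V_f/Vᵢ) = (15006) ln(19/61.5) = -17626 J.
W_net = 33618 − 17626 = 15991 J.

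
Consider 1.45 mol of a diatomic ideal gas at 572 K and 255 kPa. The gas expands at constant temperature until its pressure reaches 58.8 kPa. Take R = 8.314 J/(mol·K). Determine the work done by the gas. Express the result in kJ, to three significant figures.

Isothermal process: W = nRT ln(V₂/V₁) = nRT ln(P₁/P₂).
W = (1.45)(8.314)(572) × ln(255/58.8)
  = 6896 × ln(4.337) = 6896 × 1.467
W_by_gas = 10117 J.

W ≈ 10.1 kJ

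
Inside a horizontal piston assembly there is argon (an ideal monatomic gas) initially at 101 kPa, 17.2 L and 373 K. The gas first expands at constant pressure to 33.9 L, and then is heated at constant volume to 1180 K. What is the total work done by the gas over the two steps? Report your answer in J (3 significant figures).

Step 1 (isobaric): W = PΔV = (101 kPa)(33.9 − 17.2 L) = 1687 J.
Step 2 (isochoric): W = 0 (constant volume).
W_total = 1687 + 0 = 1687 J.

W_total ≈ 1690 J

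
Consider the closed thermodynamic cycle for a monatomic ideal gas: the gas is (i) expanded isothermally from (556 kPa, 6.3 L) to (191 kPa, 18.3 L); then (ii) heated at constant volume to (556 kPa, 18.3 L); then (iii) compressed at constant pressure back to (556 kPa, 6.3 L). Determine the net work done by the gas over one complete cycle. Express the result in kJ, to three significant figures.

Leg (i): W = PᵢVᵢ ln(V_f/Vᵢ) = (3503) ln(18.3/6.3) = 3735 J.
Leg (ii): W = 0.
Leg (iii): W = PΔV = (556)(6.3 − 18.3) = -6672 J.
W_net = 3735 − 6672 = -2937 J.

W_net ≈ -2.94 kJ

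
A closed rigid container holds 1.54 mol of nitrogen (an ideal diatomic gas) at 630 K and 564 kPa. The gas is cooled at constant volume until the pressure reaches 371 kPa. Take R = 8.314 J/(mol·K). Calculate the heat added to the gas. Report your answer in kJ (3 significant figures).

Q ≈ -6.90 kJ

Constant volume ⇒ W = 0, so Q = ΔU = nCᵥΔT with Cᵥ = 5R/2 = 20.79 J/(mol·K).
At constant V, T₂/T₁ = P₂/P₁ ⇒ ΔT = T₁(P₂/P₁ − 1) = 630·(371/564 − 1) = -215.6 K.
ΔU = (1.54)(20.79)(-215.6) = -6901 J.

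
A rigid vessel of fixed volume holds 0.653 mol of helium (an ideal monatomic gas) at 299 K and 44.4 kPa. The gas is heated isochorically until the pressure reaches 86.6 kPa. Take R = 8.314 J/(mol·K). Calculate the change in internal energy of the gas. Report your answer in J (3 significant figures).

ΔU ≈ 2310 J

Constant volume ⇒ W = 0, so Q = ΔU = nCᵥΔT with Cᵥ = 3R/2 = 12.47 J/(mol·K).
At constant V, T₂/T₁ = P₂/P₁ ⇒ ΔT = T₁(P₂/P₁ − 1) = 299·(86.6/44.4 − 1) = 284.2 K.
ΔU = (0.653)(12.47)(284.2) = 2314 J.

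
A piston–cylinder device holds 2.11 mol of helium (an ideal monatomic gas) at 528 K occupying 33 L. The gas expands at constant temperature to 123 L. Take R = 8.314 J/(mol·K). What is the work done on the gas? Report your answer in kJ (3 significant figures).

W ≈ -12.2 kJ

Isothermal: W = nRT ln(V₂/V₁).
W = (2.11)(8.314)(528) × ln(123/33)
  = 9262 × 1.316
W_by_gas = 12186 J; work on gas = −W_by = -12186 J.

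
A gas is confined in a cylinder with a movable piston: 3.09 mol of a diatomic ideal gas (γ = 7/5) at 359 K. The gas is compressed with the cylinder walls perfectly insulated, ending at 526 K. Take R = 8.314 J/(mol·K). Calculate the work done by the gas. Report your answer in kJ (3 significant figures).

Adiabatic ⇒ Q = 0, so W_by = −ΔU = nCᵥ(T₁ − T₂).
Cᵥ = 5R/2 = 20.79 J/(mol·K).
W = (3.09)(20.79)(359 − 526) = -10726 J.

W ≈ -10.7 kJ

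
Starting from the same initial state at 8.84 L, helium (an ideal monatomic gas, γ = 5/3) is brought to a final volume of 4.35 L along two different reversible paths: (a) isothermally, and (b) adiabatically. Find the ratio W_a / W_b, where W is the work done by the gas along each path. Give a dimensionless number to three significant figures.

Path (a) isothermal: W = P₁V₁ ln(V₂/V₁) → W_a/(P₁V₁) = -0.7091.
Path (b) adiabatic: W = P₁V₁(1 − (V₁/V₂)^(γ−1))/(γ−1) → W_b/(P₁V₁) = -0.9066.
W_a / W_b = -0.7091 / -0.9066 = 0.7822.

W_a / W_b ≈ 0.782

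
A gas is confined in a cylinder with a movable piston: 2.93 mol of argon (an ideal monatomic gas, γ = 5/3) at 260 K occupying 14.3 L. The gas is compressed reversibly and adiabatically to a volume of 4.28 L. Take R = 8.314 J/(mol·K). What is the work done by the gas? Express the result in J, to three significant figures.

W ≈ -11700 J

Adiabatic: TV^(γ−1) = const with γ = 5/3.
T₂ = T₁ (V₁/V₂)^(γ−1) = 260 × (14.3/4.28)^0.667 = 260 × 2.235 = 581.1 K.
W_by = nCᵥ(T₁ − T₂) = (2.93)(12.47)(260 − 581.1) = -11732 J.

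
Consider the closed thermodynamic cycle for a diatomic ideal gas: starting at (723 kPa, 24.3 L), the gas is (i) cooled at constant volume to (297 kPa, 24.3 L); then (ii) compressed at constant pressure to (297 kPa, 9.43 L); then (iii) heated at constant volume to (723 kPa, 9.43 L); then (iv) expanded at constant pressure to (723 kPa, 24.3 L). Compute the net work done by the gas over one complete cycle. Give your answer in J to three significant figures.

W_net ≈ 6330 J

Constant-volume legs do no work.
W(ii) = (297)(9.43 − 24.3) = -4416 J; W(iv) = (723)(24.3 − 9.43) = 10751 J.
W_net = -4416 + 10751 = 6335 J (the clockwise enclosed area).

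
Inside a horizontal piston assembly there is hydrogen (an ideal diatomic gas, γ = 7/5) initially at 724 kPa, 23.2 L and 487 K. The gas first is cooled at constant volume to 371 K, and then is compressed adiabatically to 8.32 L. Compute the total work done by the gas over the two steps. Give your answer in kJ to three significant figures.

Step 1 (isochoric): W = 0 (constant volume).
After step 1: P = 551.5 kPa (V unchanged).
Step 2 (adiabatic): W = (P₁V₁ − P₂V₂)/(γ−1) = (12796 − 19285)/0.4 = -16222 J.
W_total = 0 − 16222 = -16222 J.

W_total ≈ -16.2 kJ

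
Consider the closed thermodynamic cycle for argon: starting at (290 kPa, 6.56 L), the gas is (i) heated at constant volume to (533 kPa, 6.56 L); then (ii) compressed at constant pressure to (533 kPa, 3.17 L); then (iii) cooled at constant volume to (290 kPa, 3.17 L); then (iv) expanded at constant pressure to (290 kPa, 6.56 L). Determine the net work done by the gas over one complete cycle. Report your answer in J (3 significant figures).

W_net ≈ -824 J

Constant-volume legs do no work.
W(ii) = (533)(3.17 − 6.56) = -1807 J; W(iv) = (290)(6.56 − 3.17) = 983.1 J.
W_net = -1807 + 983.1 = -823.8 J (the counter-clockwise enclosed area).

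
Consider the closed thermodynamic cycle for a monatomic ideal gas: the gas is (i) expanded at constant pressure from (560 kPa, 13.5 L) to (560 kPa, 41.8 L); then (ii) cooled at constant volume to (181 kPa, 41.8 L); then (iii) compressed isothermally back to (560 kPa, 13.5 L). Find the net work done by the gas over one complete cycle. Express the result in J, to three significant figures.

W_net ≈ 7300 J

Leg (i): W = PΔV = (560)(41.8 − 13.5) = 15848 J.
Leg (ii): W = 0.
Leg (iii): W = PᵢVᵢ ln(V_f/Vᵢ) = (7566) ln(13.5/41.8) = -8551 J.
W_net = 15848 − 8551 = 7297 J.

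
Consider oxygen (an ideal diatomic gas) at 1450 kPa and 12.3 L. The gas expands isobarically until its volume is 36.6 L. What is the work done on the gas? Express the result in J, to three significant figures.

W ≈ -35200 J

Isobaric: W = P ΔV.
W = (1450 kPa)(36.6 − 12.3 L) = (1450)(24.3) = 35235 J.
Work on gas = −W_by = -35235 J.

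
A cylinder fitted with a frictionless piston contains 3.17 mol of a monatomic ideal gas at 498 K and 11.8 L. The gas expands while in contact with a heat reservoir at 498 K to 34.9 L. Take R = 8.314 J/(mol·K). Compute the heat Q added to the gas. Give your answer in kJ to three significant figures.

Isothermal ⇒ ΔU = 0, so Q = W = nRT ln(V₂/V₁).
Q = (3.17)(8.314)(498) ln(34.9/11.8) = 13125 × 1.084 = 14233 J.

Q ≈ 14.2 kJ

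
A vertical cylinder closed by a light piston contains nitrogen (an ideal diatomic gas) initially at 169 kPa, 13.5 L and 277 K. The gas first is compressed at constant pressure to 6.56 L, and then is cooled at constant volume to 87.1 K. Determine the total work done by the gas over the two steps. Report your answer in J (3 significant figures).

Step 1 (isobaric): W = PΔV = (169 kPa)(6.56 − 13.5 L) = -1173 J.
Step 2 (isochoric): W = 0 (constant volume).
W_total = -1173 + 0 = -1173 J.

W_total ≈ -1170 J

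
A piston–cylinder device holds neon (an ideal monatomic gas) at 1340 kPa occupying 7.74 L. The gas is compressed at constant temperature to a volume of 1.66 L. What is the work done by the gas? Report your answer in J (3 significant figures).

W ≈ -16000 J

Isothermal: W = nRT ln(V₂/V₁) = P₁V₁ ln(V₂/V₁).
P₁V₁ = (1340 kPa)(7.74 L) = 10372 J.
W = 10372 × ln(1.66/7.74) = 10372 × -1.54
W_by_gas = -15968 J.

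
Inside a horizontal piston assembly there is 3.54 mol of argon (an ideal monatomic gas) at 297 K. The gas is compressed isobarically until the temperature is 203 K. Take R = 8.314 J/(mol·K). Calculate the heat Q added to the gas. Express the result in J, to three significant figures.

Q ≈ -6920 J

Isobaric: W = nRΔT = (3.54)(8.314)(-94) = -2767 J.
ΔU = nCᵥΔT with Cᵥ = 3R/2: ΔU = (3.54)(12.47)(-94) = -4150 J.
Q = ΔU + W = -4150 − 2767 = -6916 J.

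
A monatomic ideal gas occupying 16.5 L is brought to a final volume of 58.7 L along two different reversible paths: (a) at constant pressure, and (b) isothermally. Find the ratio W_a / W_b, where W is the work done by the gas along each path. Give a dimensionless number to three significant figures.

W_a / W_b ≈ 2.02

Path (a) isobaric: W = P₁(V₂ − V₁) → W_a/(P₁V₁) = 2.558.
Path (b) isothermal: W = P₁V₁ ln(V₂/V₁) → W_b/(P₁V₁) = 1.269.
W_a / W_b = 2.558 / 1.269 = 2.015.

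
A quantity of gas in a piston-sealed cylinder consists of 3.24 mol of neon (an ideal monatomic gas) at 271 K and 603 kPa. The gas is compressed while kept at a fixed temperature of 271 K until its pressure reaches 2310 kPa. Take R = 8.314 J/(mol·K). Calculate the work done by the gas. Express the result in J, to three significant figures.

Isothermal process: W = nRT ln(V₂/V₁) = nRT ln(P₁/P₂).
W = (3.24)(8.314)(271) × ln(603/2310)
  = 7300 × ln(0.261) = 7300 × -1.343
W_by_gas = -9805 J.

W ≈ -9800 J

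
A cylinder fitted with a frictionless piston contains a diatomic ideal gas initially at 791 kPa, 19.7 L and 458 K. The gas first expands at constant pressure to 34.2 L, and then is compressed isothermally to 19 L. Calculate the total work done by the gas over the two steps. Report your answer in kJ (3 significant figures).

Step 1 (isobaric): W = PΔV = (791 kPa)(34.2 − 19.7 L) = 11470 J.
After step 1: P = 791 kPa, V = 34.2 L, T = 795.1 K.
Step 2 (isothermal): W = P₁V₁ ln(V₂/V₁) = (27052) ln(19/34.2) = -15901 J.
W_total = 11470 − 15901 = -4431 J.

W_total ≈ -4.43 kJ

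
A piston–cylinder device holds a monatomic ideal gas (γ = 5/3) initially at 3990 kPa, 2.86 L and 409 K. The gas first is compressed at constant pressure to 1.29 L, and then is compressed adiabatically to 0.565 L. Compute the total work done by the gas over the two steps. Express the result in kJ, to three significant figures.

Step 1 (isobaric): W = PΔV = (3990 kPa)(1.29 − 2.86 L) = -6264 J.
After step 1: P = 3990 kPa, V = 1.29 L, T = 184.5 K.
Step 2 (adiabatic): W = (P₁V₁ − P₂V₂)/(γ−1) = (5147 − 8925)/0.667 = -5666 J.
W_total = -6264 − 5666 = -11931 J.

W_total ≈ -11.9 kJ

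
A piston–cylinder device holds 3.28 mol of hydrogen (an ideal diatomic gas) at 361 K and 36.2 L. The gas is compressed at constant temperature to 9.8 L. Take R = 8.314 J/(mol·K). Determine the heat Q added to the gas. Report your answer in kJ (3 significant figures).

Q ≈ -12.9 kJ

Isothermal ⇒ ΔU = 0, so Q = W = nRT ln(V₂/V₁).
Q = (3.28)(8.314)(361) ln(9.8/36.2) = 9844 × -1.307 = -12864 J.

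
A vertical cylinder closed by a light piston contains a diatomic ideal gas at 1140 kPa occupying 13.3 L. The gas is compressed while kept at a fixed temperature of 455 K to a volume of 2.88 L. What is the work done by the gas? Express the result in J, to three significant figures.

W ≈ -23200 J

Isothermal: W = nRT ln(V₂/V₁) = P₁V₁ ln(V₂/V₁).
P₁V₁ = (1140 kPa)(13.3 L) = 15162 J.
W = 15162 × ln(2.88/13.3) = 15162 × -1.53
W_by_gas = -23197 J.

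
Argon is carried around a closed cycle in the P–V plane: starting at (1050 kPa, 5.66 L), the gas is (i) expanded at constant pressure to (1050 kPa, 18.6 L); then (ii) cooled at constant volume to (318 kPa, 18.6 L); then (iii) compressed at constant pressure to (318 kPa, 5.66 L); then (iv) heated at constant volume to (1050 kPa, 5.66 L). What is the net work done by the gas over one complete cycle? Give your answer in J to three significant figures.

Constant-volume legs do no work.
W(i) = (1050)(18.6 − 5.66) = 13587 J; W(iii) = (318)(5.66 − 18.6) = -4115 J.
W_net = 13587 − 4115 = 9472 J (the clockwise enclosed area).

W_net ≈ 9470 J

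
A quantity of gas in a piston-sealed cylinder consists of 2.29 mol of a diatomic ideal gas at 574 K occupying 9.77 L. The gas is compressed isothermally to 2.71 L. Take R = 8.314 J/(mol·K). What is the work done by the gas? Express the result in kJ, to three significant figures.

Isothermal: W = nRT ln(V₂/V₁).
W = (2.29)(8.314)(574) × ln(2.71/9.77)
  = 10928 × -1.282
W_by_gas = -14014 J.

W ≈ -14.0 kJ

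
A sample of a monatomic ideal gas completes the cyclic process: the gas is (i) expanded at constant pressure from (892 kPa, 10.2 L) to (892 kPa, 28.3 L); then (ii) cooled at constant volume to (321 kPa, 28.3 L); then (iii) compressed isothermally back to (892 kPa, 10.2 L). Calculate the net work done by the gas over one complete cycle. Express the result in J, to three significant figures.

W_net ≈ 6870 J

Leg (i): W = PΔV = (892)(28.3 − 10.2) = 16145 J.
Leg (ii): W = 0.
Leg (iii): W = PᵢVᵢ ln(V_f/Vᵢ) = (9084) ln(10.2/28.3) = -9270 J.
W_net = 16145 − 9270 = 6875 J.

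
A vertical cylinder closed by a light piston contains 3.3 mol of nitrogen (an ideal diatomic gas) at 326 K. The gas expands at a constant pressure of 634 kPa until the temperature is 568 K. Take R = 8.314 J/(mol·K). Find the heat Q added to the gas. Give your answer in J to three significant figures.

Isobaric: W = nRΔT = (3.3)(8.314)(242) = 6640 J.
ΔU = nCᵥΔT with Cᵥ = 5R/2: ΔU = (3.3)(20.79)(242) = 16599 J.
Q = ΔU + W = 16599 + 6640 = 23238 J.

Q ≈ 23200 J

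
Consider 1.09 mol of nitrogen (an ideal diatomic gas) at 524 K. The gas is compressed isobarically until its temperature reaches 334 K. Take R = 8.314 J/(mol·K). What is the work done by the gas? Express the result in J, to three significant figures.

Isobaric: W = P ΔV = nR ΔT.
W = (1.09)(8.314)(334 − 524) = -1722 J.

W ≈ -1720 J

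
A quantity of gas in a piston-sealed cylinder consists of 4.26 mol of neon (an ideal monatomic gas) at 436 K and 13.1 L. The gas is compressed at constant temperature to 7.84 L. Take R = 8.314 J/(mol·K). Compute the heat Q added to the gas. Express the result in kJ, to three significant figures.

Q ≈ -7.93 kJ

Isothermal ⇒ ΔU = 0, so Q = W = nRT ln(V₂/V₁).
Q = (4.26)(8.314)(436) ln(7.84/13.1) = 15442 × -0.5134 = -7928 J.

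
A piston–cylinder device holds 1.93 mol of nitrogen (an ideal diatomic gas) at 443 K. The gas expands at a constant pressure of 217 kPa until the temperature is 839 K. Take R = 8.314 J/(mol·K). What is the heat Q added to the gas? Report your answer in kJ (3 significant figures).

Q ≈ 22.2 kJ

Isobaric: W = nRΔT = (1.93)(8.314)(396) = 6354 J.
ΔU = nCᵥΔT with Cᵥ = 5R/2: ΔU = (1.93)(20.79)(396) = 15886 J.
Q = ΔU + W = 15886 + 6354 = 22240 J.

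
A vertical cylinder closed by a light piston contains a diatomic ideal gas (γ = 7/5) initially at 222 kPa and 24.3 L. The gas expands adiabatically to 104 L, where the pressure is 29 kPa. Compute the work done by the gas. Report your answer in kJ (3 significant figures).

W ≈ 5.95 kJ

Adiabatic: W = (P₁V₁ − P₂V₂)/(γ − 1) with γ = 7/5.
P₁V₁ = 5395 J, P₂V₂ = 3016 J.
W = (5395 − 3016) / 0.4 = 5947 J.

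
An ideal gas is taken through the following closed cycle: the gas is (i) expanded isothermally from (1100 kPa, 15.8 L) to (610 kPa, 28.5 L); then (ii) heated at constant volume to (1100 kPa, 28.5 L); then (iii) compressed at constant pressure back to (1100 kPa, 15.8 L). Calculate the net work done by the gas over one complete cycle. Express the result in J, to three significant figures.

Leg (i): W = PᵢVᵢ ln(V_f/Vᵢ) = (17380) ln(28.5/15.8) = 10252 J.
Leg (ii): W = 0.
Leg (iii): W = PΔV = (1100)(15.8 − 28.5) = -13970 J.
W_net = 10252 − 13970 = -3718 J.

W_net ≈ -3720 J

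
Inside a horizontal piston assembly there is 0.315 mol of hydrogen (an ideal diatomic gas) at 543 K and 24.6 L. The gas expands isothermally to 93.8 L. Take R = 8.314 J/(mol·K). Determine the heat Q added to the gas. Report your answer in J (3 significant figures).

Q ≈ 1900 J

Isothermal ⇒ ΔU = 0, so Q = W = nRT ln(V₂/V₁).
Q = (0.315)(8.314)(543) ln(93.8/24.6) = 1422 × 1.338 = 1903 J.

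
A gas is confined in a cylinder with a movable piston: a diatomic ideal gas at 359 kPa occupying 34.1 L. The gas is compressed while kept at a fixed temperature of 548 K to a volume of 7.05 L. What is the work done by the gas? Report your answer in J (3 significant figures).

Isothermal: W = nRT ln(V₂/V₁) = P₁V₁ ln(V₂/V₁).
P₁V₁ = (359 kPa)(34.1 L) = 12242 J.
W = 12242 × ln(7.05/34.1) = 12242 × -1.576
W_by_gas = -19297 J.

W ≈ -19300 J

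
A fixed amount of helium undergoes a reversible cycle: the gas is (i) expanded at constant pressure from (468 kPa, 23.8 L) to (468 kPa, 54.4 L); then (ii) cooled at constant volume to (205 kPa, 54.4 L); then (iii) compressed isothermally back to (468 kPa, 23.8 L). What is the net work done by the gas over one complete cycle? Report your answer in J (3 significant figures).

W_net ≈ 5100 J

Leg (i): W = PΔV = (468)(54.4 − 23.8) = 14321 J.
Leg (ii): W = 0.
Leg (iii): W = PᵢVᵢ ln(V_f/Vᵢ) = (11152) ln(23.8/54.4) = -9219 J.
W_net = 14321 − 9219 = 5102 J.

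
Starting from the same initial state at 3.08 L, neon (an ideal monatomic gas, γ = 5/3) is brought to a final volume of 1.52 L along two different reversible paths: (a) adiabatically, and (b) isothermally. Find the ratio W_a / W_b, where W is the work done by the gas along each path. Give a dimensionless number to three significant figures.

Path (a) adiabatic: W = P₁V₁(1 − (V₁/V₂)^(γ−1))/(γ−1) → W_a/(P₁V₁) = -0.9019.
Path (b) isothermal: W = P₁V₁ ln(V₂/V₁) → W_b/(P₁V₁) = -0.7062.
W_a / W_b = -0.9019 / -0.7062 = 1.277.

W_a / W_b ≈ 1.28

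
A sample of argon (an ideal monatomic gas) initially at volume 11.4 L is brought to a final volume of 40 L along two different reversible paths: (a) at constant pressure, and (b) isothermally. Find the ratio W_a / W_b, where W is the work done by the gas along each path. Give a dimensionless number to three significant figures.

W_a / W_b ≈ 2.00

Path (a) isobaric: W = P₁(V₂ − V₁) → W_a/(P₁V₁) = 2.509.
Path (b) isothermal: W = P₁V₁ ln(V₂/V₁) → W_b/(P₁V₁) = 1.255.
W_a / W_b = 2.509 / 1.255 = 1.999.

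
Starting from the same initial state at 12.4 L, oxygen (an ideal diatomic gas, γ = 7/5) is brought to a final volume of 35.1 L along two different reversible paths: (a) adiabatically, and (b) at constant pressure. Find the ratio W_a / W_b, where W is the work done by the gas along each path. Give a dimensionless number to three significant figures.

Path (a) adiabatic: W = P₁V₁(1 − (V₁/V₂)^(γ−1))/(γ−1) → W_a/(P₁V₁) = 0.8511.
Path (b) isobaric: W = P₁(V₂ − V₁) → W_b/(P₁V₁) = 1.831.
W_a / W_b = 0.8511 / 1.831 = 0.4649.

W_a / W_b ≈ 0.465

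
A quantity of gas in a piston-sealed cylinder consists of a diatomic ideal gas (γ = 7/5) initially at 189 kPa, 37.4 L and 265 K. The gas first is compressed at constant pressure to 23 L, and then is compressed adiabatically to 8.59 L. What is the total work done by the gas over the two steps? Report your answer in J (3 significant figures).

Step 1 (isobaric): W = PΔV = (189 kPa)(23 − 37.4 L) = -2722 J.
After step 1: P = 189 kPa, V = 23 L, T = 163 K.
Step 2 (adiabatic): W = (P₁V₁ − P₂V₂)/(γ−1) = (4347 − 6446)/0.4 = -5247 J.
W_total = -2722 − 5247 = -7969 J.

W_total ≈ -7970 J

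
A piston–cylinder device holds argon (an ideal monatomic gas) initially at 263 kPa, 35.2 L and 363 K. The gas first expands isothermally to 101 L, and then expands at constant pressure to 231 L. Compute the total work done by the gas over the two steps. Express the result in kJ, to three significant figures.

W_total ≈ 21.7 kJ

Step 1 (isothermal): W = P₁V₁ ln(V₂/V₁) = (9258) ln(101/35.2) = 9758 J.
After step 1: P = 91.66 kPa, V = 101 L, T = 363 K.
Step 2 (isobaric): W = PΔV = (91.66 kPa)(231 − 101 L) = 11916 J.
W_total = 9758 + 11916 = 21674 J.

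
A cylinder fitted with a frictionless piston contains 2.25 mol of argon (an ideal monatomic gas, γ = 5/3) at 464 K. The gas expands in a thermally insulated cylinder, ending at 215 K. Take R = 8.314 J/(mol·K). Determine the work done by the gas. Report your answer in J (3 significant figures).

Adiabatic ⇒ Q = 0, so W_by = −ΔU = nCᵥ(T₁ − T₂).
Cᵥ = 3R/2 = 12.47 J/(mol·K).
W = (2.25)(12.47)(464 − 215) = 6987 J.

W ≈ 6990 J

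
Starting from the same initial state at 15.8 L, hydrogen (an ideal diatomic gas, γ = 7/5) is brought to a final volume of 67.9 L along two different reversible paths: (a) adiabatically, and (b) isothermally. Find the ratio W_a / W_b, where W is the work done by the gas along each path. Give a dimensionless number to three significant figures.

Path (a) adiabatic: W = P₁V₁(1 − (V₁/V₂)^(γ−1))/(γ−1) → W_a/(P₁V₁) = 1.105.
Path (b) isothermal: W = P₁V₁ ln(V₂/V₁) → W_b/(P₁V₁) = 1.458.
W_a / W_b = 1.105 / 1.458 = 0.7577.

W_a / W_b ≈ 0.758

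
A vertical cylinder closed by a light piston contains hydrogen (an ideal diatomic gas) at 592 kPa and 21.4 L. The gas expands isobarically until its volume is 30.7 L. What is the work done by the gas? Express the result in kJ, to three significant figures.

Isobaric: W = P ΔV.
W = (592 kPa)(30.7 − 21.4 L) = (592)(9.3) = 5506 J.

W ≈ 5.51 kJ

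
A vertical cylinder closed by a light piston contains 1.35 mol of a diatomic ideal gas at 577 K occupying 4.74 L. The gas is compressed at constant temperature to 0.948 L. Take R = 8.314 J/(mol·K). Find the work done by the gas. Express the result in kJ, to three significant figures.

W ≈ -10.4 kJ

Isothermal: W = nRT ln(V₂/V₁).
W = (1.35)(8.314)(577) × ln(0.948/4.74)
  = 6476 × -1.609
W_by_gas = -10423 J.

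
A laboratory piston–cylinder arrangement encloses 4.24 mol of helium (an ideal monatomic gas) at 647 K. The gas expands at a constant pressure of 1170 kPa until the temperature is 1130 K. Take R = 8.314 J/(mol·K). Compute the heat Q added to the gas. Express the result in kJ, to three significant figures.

Isobaric: W = nRΔT = (4.24)(8.314)(483) = 17026 J.
ΔU = nCᵥΔT with Cᵥ = 3R/2: ΔU = (4.24)(12.47)(483) = 25540 J.
Q = ΔU + W = 25540 + 17026 = 42566 J.

Q ≈ 42.6 kJ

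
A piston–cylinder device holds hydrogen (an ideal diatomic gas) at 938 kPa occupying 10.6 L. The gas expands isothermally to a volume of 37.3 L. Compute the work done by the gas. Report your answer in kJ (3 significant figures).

Isothermal: W = nRT ln(V₂/V₁) = P₁V₁ ln(V₂/V₁).
P₁V₁ = (938 kPa)(10.6 L) = 9943 J.
W = 9943 × ln(37.3/10.6) = 9943 × 1.258
W_by_gas = 12509 J.

W ≈ 12.5 kJ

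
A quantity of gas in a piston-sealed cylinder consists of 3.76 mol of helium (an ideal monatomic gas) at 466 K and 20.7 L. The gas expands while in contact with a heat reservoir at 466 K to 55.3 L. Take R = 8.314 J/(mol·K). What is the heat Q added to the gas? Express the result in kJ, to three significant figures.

Isothermal ⇒ ΔU = 0, so Q = W = nRT ln(V₂/V₁).
Q = (3.76)(8.314)(466) ln(55.3/20.7) = 14567 × 0.9826 = 14315 J.

Q ≈ 14.3 kJ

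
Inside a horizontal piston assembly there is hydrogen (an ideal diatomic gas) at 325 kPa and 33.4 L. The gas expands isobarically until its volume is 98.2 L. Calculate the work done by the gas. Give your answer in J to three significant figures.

W ≈ 21100 J

Isobaric: W = P ΔV.
W = (325 kPa)(98.2 − 33.4 L) = (325)(64.8) = 21060 J.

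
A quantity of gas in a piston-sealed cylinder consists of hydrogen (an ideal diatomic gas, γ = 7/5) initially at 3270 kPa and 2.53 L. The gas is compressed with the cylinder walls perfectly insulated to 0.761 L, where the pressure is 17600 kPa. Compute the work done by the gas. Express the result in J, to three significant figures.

W ≈ -12800 J

Adiabatic: W = (P₁V₁ − P₂V₂)/(γ − 1) with γ = 7/5.
P₁V₁ = 8273 J, P₂V₂ = 13394 J.
W = (8273 − 13394) / 0.4 = -12801 J.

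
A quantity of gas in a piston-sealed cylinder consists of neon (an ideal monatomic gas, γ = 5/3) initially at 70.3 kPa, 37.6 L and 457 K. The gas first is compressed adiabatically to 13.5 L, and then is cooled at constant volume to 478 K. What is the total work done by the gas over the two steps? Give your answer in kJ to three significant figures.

Step 1 (adiabatic): W = (P₁V₁ − P₂V₂)/(γ−1) = (2643 − 5233)/0.667 = -3884 J.
Step 2 (isochoric): W = 0 (constant volume).
W_total = -3884 + 0 = -3884 J.

W_total ≈ -3.88 kJ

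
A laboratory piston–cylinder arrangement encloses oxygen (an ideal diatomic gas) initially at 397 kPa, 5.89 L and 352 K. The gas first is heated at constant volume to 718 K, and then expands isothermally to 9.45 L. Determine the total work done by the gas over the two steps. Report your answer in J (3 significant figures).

Step 1 (isochoric): W = 0 (constant volume).
After step 1: P = 809.8 kPa (V unchanged).
Step 2 (isothermal): W = P₁V₁ ln(V₂/V₁) = (4770) ln(9.45/5.89) = 2255 J.
W_total = 0 + 2255 = 2255 J.

W_total ≈ 2250 J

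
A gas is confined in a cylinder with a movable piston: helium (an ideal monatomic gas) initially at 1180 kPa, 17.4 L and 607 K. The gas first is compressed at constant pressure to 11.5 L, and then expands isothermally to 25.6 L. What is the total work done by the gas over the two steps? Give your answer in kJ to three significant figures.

W_total ≈ 3.90 kJ

Step 1 (isobaric): W = PΔV = (1180 kPa)(11.5 − 17.4 L) = -6962 J.
After step 1: P = 1180 kPa, V = 11.5 L, T = 401.2 K.
Step 2 (isothermal): W = P₁V₁ ln(V₂/V₁) = (13570) ln(25.6/11.5) = 10859 J.
W_total = -6962 + 10859 = 3897 J.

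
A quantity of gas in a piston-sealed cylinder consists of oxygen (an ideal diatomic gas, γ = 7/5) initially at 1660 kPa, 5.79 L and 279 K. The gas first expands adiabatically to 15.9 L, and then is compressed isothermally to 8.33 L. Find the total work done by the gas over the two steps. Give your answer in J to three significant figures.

Step 1 (adiabatic): W = (P₁V₁ − P₂V₂)/(γ−1) = (9611 − 6417)/0.4 = 7987 J.
After step 1: P = 403.6 kPa, V = 15.9 L, T = 186.3 K.
Step 2 (isothermal): W = P₁V₁ ln(V₂/V₁) = (6417) ln(8.33/15.9) = -4148 J.
W_total = 7987 − 4148 = 3839 J.

W_total ≈ 3840 J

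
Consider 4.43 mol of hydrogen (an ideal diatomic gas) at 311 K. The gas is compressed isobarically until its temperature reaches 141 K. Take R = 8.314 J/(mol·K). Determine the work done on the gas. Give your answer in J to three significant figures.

Isobaric: W = P ΔV = nR ΔT.
W = (4.43)(8.314)(141 − 311) = -6261 J.
Work on gas = −W_by = 6261 J.

W ≈ 6260 J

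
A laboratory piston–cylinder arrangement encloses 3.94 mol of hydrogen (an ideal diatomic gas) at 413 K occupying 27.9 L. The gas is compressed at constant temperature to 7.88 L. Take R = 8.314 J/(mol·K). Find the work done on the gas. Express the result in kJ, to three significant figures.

Isothermal: W = nRT ln(V₂/V₁).
W = (3.94)(8.314)(413) × ln(7.88/27.9)
  = 13529 × -1.264
W_by_gas = -17104 J; work on gas = −W_by = 17104 J.

W ≈ 17.1 kJ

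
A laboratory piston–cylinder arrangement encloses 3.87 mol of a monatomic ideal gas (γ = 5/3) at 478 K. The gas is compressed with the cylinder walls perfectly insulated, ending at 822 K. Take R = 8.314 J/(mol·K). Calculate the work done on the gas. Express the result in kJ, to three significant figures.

W ≈ 16.6 kJ

Adiabatic ⇒ Q = 0, so W_by = −ΔU = nCᵥ(T₁ − T₂).
Cᵥ = 3R/2 = 12.47 J/(mol·K).
W = (3.87)(12.47)(478 − 822) = -16602 J.
Work on gas = −W_by = 16602 J.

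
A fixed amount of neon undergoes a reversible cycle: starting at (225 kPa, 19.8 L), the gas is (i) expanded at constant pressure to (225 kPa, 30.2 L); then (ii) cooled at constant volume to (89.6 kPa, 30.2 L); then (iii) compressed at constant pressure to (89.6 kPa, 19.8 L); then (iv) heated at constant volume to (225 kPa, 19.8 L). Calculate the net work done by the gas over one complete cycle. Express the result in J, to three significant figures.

W_net ≈ 1410 J

Constant-volume legs do no work.
W(i) = (225)(30.2 − 19.8) = 2340 J; W(iii) = (89.6)(19.8 − 30.2) = -931.8 J.
W_net = 2340 − 931.8 = 1408 J (the clockwise enclosed area).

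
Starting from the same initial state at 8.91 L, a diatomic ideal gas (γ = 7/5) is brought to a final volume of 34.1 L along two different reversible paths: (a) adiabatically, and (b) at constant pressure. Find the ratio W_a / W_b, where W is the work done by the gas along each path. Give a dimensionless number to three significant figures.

W_a / W_b ≈ 0.367

Path (a) adiabatic: W = P₁V₁(1 − (V₁/V₂)^(γ−1))/(γ−1) → W_a/(P₁V₁) = 1.039.
Path (b) isobaric: W = P₁(V₂ − V₁) → W_b/(P₁V₁) = 2.827.
W_a / W_b = 1.039 / 2.827 = 0.3673.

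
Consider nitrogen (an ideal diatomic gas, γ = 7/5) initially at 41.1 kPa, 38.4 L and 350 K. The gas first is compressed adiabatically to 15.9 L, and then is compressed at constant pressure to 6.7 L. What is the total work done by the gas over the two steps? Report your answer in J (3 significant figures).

W_total ≈ -2970 J

Step 1 (adiabatic): W = (P₁V₁ − P₂V₂)/(γ−1) = (1578 − 2246)/0.4 = -1669 J.
After step 1: P = 141.2 kPa, V = 15.9 L, T = 498 K.
Step 2 (isobaric): W = PΔV = (141.2 kPa)(6.7 − 15.9 L) = -1299 J.
W_total = -1669 − 1299 = -2968 J.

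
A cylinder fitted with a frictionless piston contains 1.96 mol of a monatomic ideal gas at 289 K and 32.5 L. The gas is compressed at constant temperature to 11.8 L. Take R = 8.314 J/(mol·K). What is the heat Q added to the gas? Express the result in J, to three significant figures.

Q ≈ -4770 J

Isothermal ⇒ ΔU = 0, so Q = W = nRT ln(V₂/V₁).
Q = (1.96)(8.314)(289) ln(11.8/32.5) = 4709 × -1.013 = -4771 J.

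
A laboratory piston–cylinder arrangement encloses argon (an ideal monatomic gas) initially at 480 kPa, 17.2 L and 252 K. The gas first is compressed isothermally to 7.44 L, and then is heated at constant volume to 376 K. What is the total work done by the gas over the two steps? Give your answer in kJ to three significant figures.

Step 1 (isothermal): W = P₁V₁ ln(V₂/V₁) = (8256) ln(7.44/17.2) = -6919 J.
Step 2 (isochoric): W = 0 (constant volume).
W_total = -6919 + 0 = -6919 J.

W_total ≈ -6.92 kJ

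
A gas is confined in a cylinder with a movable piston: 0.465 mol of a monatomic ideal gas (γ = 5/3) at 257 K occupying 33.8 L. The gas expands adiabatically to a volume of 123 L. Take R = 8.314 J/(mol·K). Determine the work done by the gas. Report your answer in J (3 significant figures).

Adiabatic: TV^(γ−1) = const with γ = 5/3.
T₂ = T₁ (V₁/V₂)^(γ−1) = 257 × (33.8/123)^0.667 = 257 × 0.4227 = 108.6 K.
W_by = nCᵥ(T₁ − T₂) = (0.465)(12.47)(257 − 108.6) = 860.4 J.

W ≈ 860 J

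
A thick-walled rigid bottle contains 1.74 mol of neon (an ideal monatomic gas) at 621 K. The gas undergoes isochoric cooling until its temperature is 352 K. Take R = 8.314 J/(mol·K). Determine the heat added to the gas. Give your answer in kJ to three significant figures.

Q ≈ -5.84 kJ

Constant volume ⇒ W = 0, so Q = ΔU = nCᵥΔT with Cᵥ = 3R/2 = 12.47 J/(mol·K).
ΔU = (1.74)(12.47)(352 − 621) = -5837 J.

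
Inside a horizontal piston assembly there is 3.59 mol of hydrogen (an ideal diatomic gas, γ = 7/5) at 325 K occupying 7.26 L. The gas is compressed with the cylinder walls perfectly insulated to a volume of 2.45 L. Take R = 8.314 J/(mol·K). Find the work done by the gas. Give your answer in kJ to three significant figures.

W ≈ -13.2 kJ

Adiabatic: TV^(γ−1) = const with γ = 7/5.
T₂ = T₁ (V₁/V₂)^(γ−1) = 325 × (7.26/2.45)^0.4 = 325 × 1.544 = 501.9 K.
W_by = nCᵥ(T₁ − T₂) = (3.59)(20.79)(325 − 501.9) = -13198 J.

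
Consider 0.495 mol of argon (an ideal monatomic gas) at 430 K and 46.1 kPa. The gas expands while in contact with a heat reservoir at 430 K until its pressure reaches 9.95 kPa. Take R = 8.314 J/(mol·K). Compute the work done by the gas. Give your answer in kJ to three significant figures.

Isothermal process: W = nRT ln(V₂/V₁) = nRT ln(P₁/P₂).
W = (0.495)(8.314)(430) × ln(46.1/9.95)
  = 1770 × ln(4.633) = 1770 × 1.533
W_by_gas = 2713 J.

W ≈ 2.71 kJ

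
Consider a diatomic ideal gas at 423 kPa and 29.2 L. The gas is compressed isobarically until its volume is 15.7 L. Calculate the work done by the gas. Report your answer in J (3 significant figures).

W ≈ -5710 J

Isobaric: W = P ΔV.
W = (423 kPa)(15.7 − 29.2 L) = (423)(-13.5) = -5710 J.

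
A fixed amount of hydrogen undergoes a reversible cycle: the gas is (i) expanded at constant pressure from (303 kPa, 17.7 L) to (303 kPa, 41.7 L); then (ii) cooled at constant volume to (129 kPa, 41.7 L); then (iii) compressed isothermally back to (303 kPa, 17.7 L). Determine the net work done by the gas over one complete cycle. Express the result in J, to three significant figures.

Leg (i): W = PΔV = (303)(41.7 − 17.7) = 7272 J.
Leg (ii): W = 0.
Leg (iii): W = PᵢVᵢ ln(V_f/Vᵢ) = (5379) ln(17.7/41.7) = -4610 J.
W_net = 7272 − 4610 = 2662 J.

W_net ≈ 2660 J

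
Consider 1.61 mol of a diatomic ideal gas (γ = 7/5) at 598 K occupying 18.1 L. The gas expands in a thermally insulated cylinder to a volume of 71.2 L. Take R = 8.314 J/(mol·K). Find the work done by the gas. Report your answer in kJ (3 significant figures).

W ≈ 8.44 kJ

Adiabatic: TV^(γ−1) = const with γ = 7/5.
T₂ = T₁ (V₁/V₂)^(γ−1) = 598 × (18.1/71.2)^0.4 = 598 × 0.5782 = 345.8 K.
W_by = nCᵥ(T₁ − T₂) = (1.61)(20.79)(598 − 345.8) = 8441 J.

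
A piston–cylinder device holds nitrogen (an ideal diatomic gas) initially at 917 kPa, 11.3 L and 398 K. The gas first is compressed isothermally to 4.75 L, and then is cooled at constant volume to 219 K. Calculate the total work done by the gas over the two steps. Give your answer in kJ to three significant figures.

Step 1 (isothermal): W = P₁V₁ ln(V₂/V₁) = (10362) ln(4.75/11.3) = -8980 J.
Step 2 (isochoric): W = 0 (constant volume).
W_total = -8980 + 0 = -8980 J.

W_total ≈ -8.98 kJ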